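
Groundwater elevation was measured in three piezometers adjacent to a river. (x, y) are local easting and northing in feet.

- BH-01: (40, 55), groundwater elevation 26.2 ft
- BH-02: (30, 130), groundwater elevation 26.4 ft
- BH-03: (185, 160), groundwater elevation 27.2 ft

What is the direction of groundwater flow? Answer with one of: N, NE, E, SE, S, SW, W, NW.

SW

Taking BH-01 as reference: BH-02−BH-01 = (-10, 75, +0.2); BH-03−BH-01 = (145, 105, +1.0).
Solve a·Δx + b·Δy = Δh: det = (-10)·105 − 145·75 = -11925.
∂h/∂x = [(+0.2)·105 − (+1.0)·75] / -11925 = +0.004528
∂h/∂y = [(-10)·(+1.0) − 145·(+0.2)] / -11925 = +0.003270
Flow = −∇h = (-0.004528 east, -0.003270 north), which points southwest.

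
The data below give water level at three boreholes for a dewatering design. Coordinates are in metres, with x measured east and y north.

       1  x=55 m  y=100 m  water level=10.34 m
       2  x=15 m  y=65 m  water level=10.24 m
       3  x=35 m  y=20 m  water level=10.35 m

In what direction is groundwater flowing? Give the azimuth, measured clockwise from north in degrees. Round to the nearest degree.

286°

With h = a·x + b·y + c and 1 as origin, the differences give:
  (-40)·a + (-35)·b = -0.10
  (-20)·a + (-80)·b = +0.01
Eliminate b (×(-80) and ×(-35), subtract): 2500·a = 8.350 → a = ∂h/∂x = +0.003340
Back-substitute: b = ∂h/∂y = -0.0009600.
Flow direction (−∇h) has components (-0.003340 E, +0.0009600 N).
Azimuth = atan2(E, N) = atan2(-0.003340, +0.0009600) = 286.0° ≈ 286°.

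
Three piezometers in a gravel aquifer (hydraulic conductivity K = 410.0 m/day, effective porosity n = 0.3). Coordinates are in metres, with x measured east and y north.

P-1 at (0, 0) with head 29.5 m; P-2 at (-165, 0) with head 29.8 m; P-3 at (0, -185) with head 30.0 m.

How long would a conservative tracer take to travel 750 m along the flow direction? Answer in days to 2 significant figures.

∂h/∂x = (29.8 − 29.5) / (-165 − 0) = -0.001818
∂h/∂y = (30.0 − 29.5) / (-185 − 0) = -0.002703
|∇h| = √(-0.001818² + -0.002703²) = 0.003258
Seepage velocity v = K·i/n = 410.0 × 0.003258 / 0.3 = 4.453 m/day.
t = 750 / 4.453 = 168.4 days.

170 days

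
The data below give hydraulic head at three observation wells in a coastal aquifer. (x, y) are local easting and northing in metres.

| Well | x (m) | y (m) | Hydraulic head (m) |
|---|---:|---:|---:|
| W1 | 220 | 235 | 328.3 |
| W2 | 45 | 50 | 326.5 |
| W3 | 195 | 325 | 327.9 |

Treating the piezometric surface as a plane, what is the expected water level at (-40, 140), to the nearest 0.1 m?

325.4 m

Differences from W1: to W2 (Δx, Δy, Δh) = (-175, -185, -1.8); to W3 = (-25, 90, -0.4).
Solve a·Δx + b·Δy = Δh: det = (-175)·90 − (-25)·(-185) = -20375.
∂h/∂x = [(-1.8)·90 − (-0.4)·(-185)] / -20375 = +0.01158
∂h/∂y = [(-175)·(-0.4) − (-25)·(-1.8)] / -20375 = -0.001227
h(-40, 140) = 328.3 + (+0.01158)·(-260) + (-0.001227)·(-95) = 328.3 -3.012 +0.117 = 325.405 m.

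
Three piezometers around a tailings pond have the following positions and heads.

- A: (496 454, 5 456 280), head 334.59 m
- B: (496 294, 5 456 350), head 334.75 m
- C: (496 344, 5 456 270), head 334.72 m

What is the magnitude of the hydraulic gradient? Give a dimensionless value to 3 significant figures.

Taking A as reference: B−A = (-160, 70, +0.16); C−A = (-110, -10, +0.13).
Solve a·Δx + b·Δy = Δh: det = (-160)·(-10) − (-110)·70 = 9300.
∂h/∂x = [(+0.16)·(-10) − (+0.13)·70] / 9300 = -0.001151
∂h/∂y = [(-160)·(+0.13) − (-110)·(+0.16)] / 9300 = -0.0003441
|∇h| = √(-0.001151² + -0.0003441²) = 0.001201

0.00120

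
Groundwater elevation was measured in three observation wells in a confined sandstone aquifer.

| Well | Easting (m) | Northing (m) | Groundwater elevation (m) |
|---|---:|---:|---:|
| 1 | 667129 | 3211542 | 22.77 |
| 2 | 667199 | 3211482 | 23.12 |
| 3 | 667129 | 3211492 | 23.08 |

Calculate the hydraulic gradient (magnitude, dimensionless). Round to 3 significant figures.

Taking 1 as reference: 2−1 = (70, -60, +0.35); 3−1 = (0, -50, +0.31).
Solve a·Δx + b·Δy = Δh: det = 70·(-50) − 0·(-60) = -3500.
∂h/∂x = [(+0.35)·(-50) − (+0.31)·(-60)] / -3500 = -0.0003143
∂h/∂y = [70·(+0.31) − 0·(+0.35)] / -3500 = -0.006200
|∇h| = √(-0.0003143² + -0.006200²) = 0.006208

0.00621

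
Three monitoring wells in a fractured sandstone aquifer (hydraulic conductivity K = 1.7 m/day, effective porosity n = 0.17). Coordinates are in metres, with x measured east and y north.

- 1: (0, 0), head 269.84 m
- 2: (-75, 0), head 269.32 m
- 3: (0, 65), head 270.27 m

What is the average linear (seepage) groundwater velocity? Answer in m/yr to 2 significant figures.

∂h/∂x = (269.32 − 269.84) / (-75 − 0) = +0.006933
∂h/∂y = (270.27 − 269.84) / (65 − 0) = +0.006615
|∇h| = √(0.006933² + 0.006615²) = 0.009583
Seepage velocity v = K·i/n = 1.7 × 0.009583 / 0.17 = 0.09583 m/day = 35 m/yr.

35 m/yr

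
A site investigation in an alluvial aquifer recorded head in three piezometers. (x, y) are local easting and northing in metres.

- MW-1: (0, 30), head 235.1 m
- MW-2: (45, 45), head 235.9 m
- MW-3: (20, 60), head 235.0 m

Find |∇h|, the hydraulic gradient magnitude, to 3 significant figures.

0.0312

Three-point gradient (reference MW-1): Δ to MW-2 = (45, 15, +0.8), Δ to MW-3 = (20, 30, -0.1).
∂h/∂x = +0.02429, ∂h/∂y = -0.01952 (det = 1050).
|∇h| = √(0.02429² + -0.01952²) = 0.03116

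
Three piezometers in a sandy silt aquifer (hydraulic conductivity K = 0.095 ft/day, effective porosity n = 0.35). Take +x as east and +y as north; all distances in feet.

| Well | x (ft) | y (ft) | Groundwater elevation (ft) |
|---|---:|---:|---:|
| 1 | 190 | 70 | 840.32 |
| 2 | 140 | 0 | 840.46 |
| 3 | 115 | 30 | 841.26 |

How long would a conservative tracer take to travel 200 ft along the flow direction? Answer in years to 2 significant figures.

93 years

Differences from 1: to 2 (Δx, Δy, Δh) = (-50, -70, +0.14); to 3 = (-75, -40, +0.94).
Determinant of the coordinate differences = (-50)·(-40) − (-75)·(-70) = -3250.
∂h/∂x = [(+0.14)·(-40) − (+0.94)·(-70)] / -3250 = -0.01852
∂h/∂y = [(-50)·(+0.94) − (-75)·(+0.14)] / -3250 = +0.01123
|∇h| = √(-0.01852² + 0.01123²) = 0.02166
Seepage velocity v = K·i/n = 0.095 × 0.02166 / 0.35 = 0.005879 ft/day.
t = 200 / 0.005879 = 3.402e+04 days = 93.1 years.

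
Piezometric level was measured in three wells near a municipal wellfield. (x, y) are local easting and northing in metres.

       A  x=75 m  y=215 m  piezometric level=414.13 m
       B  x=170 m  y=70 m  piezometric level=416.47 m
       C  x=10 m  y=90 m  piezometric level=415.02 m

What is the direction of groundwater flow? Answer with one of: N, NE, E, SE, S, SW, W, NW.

Three-point gradient (reference A): Δ to B = (95, -145, +2.34), Δ to C = (-65, -125, +0.89).
∂h/∂x = +0.007674, ∂h/∂y = -0.01111 (det = -21300).
Flow = −∇h = (-0.007674 east, +0.01111 north), which points northwest.

NW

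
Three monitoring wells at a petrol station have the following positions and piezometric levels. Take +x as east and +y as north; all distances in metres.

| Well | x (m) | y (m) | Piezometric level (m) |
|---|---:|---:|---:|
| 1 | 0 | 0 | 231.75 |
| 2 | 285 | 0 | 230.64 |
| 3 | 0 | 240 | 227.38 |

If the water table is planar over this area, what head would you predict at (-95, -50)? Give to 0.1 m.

∂h/∂x = (230.64 − 231.75) / (285 − 0) = -0.003895
∂h/∂y = (227.38 − 231.75) / (240 − 0) = -0.01821
h(-95, -50) = 231.75 + (-0.003895)·(-95) + (-0.01821)·(-50) = 231.75 +0.370 +0.910 = 233.030 m.

233.0 m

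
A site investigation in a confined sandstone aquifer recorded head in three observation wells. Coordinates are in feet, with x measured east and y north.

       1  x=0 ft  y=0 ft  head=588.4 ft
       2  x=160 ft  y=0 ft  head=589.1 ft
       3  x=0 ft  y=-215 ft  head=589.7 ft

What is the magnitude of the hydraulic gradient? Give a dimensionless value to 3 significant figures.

∂h/∂x = (589.1 − 588.4) / (160 − 0) = +0.004375
∂h/∂y = (589.7 − 588.4) / (-215 − 0) = -0.006047
|∇h| = √(0.004375² + -0.006047²) = 0.007464

0.00746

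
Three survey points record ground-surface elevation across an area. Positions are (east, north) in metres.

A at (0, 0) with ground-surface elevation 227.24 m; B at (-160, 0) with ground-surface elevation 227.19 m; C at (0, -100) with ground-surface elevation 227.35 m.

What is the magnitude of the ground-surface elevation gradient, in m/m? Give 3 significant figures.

0.00114 m/m

∂z/∂x = (227.19 − 227.24) / (-160 − 0) = +0.0003125
∂z/∂y = (227.35 − 227.24) / (-100 − 0) = -0.001100
|∇f| = √(0.0003125² + -0.001100²) = 0.001144 m/m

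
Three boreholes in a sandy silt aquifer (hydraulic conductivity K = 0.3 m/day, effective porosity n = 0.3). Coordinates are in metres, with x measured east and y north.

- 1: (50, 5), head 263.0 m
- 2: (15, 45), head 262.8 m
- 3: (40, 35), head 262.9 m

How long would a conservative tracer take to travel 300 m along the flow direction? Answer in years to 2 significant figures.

With h = a·x + b·y + c and 1 as origin, the differences give:
  (-35)·a + 40·b = -0.2
  (-10)·a + 30·b = -0.1
Eliminate b (×30 and ×40, subtract): -650·a = -2.00 → a = ∂h/∂x = +0.003077
Back-substitute: b = ∂h/∂y = -0.002308.
|∇h| = √(0.003077² + -0.002308²) = 0.003846
Seepage velocity v = K·i/n = 0.3 × 0.003846 / 0.3 = 0.003846 m/day.
t = 300 / 0.003846 = 7.8e+04 days = 214 years.

210 years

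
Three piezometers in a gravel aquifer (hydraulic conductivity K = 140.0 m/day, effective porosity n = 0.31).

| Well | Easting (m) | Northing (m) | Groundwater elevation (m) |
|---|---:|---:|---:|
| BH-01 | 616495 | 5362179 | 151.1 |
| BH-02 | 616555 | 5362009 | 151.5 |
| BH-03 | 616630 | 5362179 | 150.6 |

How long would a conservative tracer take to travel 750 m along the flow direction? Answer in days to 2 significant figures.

320 days

Differences from BH-01: to BH-02 (Δx, Δy, Δh) = (60, -170, +0.4); to BH-03 = (135, 0, -0.5).
Determinant of the coordinate differences = 60·0 − 135·(-170) = 22950.
∂h/∂x = [(+0.4)·0 − (-0.5)·(-170)] / 22950 = -0.003704
∂h/∂y = [60·(-0.5) − 135·(+0.4)] / 22950 = -0.003660
|∇h| = √(-0.003704² + -0.003660²) = 0.005207
Seepage velocity v = K·i/n = 140.0 × 0.005207 / 0.31 = 2.352 m/day.
t = 750 / 2.352 = 318.9 days.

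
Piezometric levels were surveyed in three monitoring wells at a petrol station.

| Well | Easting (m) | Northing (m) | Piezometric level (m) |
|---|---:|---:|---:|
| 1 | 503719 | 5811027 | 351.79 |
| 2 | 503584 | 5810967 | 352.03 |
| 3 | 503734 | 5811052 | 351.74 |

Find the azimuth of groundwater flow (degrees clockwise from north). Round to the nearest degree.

Differences from 1: to 2 (Δx, Δy, Δh) = (-135, -60, +0.24); to 3 = (15, 25, -0.05).
Solve a·Δx + b·Δy = Δh: det = (-135)·25 − 15·(-60) = -2475.
∂h/∂x = [(+0.24)·25 − (-0.05)·(-60)] / -2475 = -0.001212
∂h/∂y = [(-135)·(-0.05) − 15·(+0.24)] / -2475 = -0.001273
Flow direction (−∇h) has components (+0.001212 E, +0.001273 N).
Azimuth = atan2(E, N) = atan2(+0.001212, +0.001273) = 43.6° ≈ 044°.

044°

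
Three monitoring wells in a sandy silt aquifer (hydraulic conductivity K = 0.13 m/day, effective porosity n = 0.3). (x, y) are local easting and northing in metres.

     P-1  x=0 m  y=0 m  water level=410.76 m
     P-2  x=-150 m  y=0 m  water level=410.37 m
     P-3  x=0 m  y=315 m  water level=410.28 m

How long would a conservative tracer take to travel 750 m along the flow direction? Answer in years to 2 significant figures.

1600 years

∂h/∂x = (410.37 − 410.76) / (-150 − 0) = +0.002600
∂h/∂y = (410.28 − 410.76) / (315 − 0) = -0.001524
|∇h| = √(0.002600² + -0.001524²) = 0.003014
Seepage velocity v = K·i/n = 0.13 × 0.003014 / 0.3 = 0.001306 m/day.
t = 750 / 0.001306 = 5.743e+05 days = 1.57e+03 years.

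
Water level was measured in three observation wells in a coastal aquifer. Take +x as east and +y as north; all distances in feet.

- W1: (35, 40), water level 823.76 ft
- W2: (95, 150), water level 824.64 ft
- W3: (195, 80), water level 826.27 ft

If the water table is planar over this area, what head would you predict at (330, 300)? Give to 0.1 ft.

828.3 ft

With h = a·x + b·y + c and W1 as origin, the differences give:
  60·a + 110·b = +0.88
  160·a + 40·b = +2.51
Eliminate b (×40 and ×110, subtract): -15200·a = -240.900 → a = ∂h/∂x = +0.01585
Back-substitute: b = ∂h/∂y = -0.0006447.
h(330, 300) = 823.76 + (+0.01585)·(295) + (-0.0006447)·(260) = 823.76 +4.675 -0.168 = 828.268 ft.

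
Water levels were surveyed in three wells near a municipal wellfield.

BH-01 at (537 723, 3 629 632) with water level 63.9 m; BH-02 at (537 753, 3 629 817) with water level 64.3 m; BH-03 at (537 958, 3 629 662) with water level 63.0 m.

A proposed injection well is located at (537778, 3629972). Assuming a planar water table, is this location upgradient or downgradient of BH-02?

upgradient

With h = a·x + b·y + c and BH-01 as origin, the differences give:
  30·a + 185·b = +0.4
  235·a + 30·b = -0.9
Eliminate b (×30 and ×185, subtract): -42575·a = 178.50 → a = ∂h/∂x = -0.004193
Back-substitute: b = ∂h/∂y = +0.002842.
Head at (537778, 3629972) = 63.9 + (-0.004193)·(55) + (+0.002842)·(340) = 64.64 m.
That is higher than the 64.3 m at BH-02, so the point is upgradient.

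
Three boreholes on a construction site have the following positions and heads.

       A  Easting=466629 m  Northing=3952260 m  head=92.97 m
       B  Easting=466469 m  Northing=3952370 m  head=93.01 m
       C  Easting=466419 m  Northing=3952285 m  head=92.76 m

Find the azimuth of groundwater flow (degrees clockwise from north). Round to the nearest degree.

With h = a·x + b·y + c and A as origin, the differences give:
  (-160)·a + 110·b = +0.04
  (-210)·a + 25·b = -0.21
Eliminate b (×25 and ×110, subtract): 19100·a = 24.100 → a = ∂h/∂x = +0.001262
Back-substitute: b = ∂h/∂y = +0.002199.
Flow direction (−∇h) has components (-0.001262 E, -0.002199 N).
Azimuth = atan2(E, N) = atan2(-0.001262, -0.002199) = 209.8° ≈ 210°.

210°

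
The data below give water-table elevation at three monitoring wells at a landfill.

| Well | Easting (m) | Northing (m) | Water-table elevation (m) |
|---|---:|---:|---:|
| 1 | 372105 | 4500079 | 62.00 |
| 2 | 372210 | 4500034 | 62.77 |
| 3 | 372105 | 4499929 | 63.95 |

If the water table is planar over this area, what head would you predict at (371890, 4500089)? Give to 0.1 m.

Taking 1 as reference: 2−1 = (105, -45, +0.77); 3−1 = (0, -150, +1.95).
Solve a·Δx + b·Δy = Δh: det = 105·(-150) − 0·(-45) = -15750.
∂h/∂x = [(+0.77)·(-150) − (+1.95)·(-45)] / -15750 = +0.001762
∂h/∂y = [105·(+1.95) − 0·(+0.77)] / -15750 = -0.01300
h(371890, 4500089) = 62.00 + (+0.001762)·(-215) + (-0.01300)·(10) = 62.00 -0.379 -0.130 = 61.491 m.

61.5 m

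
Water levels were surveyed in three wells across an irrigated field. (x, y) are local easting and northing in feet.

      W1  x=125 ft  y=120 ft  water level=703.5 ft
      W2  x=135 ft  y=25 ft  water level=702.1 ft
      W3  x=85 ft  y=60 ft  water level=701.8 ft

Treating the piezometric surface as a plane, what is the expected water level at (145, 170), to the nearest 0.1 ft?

704.7 ft

With h = a·x + b·y + c and W1 as origin, the differences give:
  10·a + (-95)·b = -1.4
  (-40)·a + (-60)·b = -1.7
Eliminate b (×(-60) and ×(-95), subtract): -4400·a = -77.50 → a = ∂h/∂x = +0.01761
Back-substitute: b = ∂h/∂y = +0.01659.
h(145, 170) = 703.5 + (+0.01761)·(20) + (+0.01659)·(50) = 703.5 +0.352 +0.830 = 704.682 ft.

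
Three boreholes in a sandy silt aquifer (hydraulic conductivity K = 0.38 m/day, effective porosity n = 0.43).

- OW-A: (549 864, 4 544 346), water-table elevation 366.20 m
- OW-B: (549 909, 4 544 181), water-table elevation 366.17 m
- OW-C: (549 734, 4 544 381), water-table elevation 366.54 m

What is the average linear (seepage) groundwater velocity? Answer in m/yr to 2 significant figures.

Taking OW-A as reference: OW-B−OW-A = (45, -165, -0.03); OW-C−OW-A = (-130, 35, +0.34).
Solve a·Δx + b·Δy = Δh: det = 45·35 − (-130)·(-165) = -19875.
∂h/∂x = [(-0.03)·35 − (+0.34)·(-165)] / -19875 = -0.002770
∂h/∂y = [45·(+0.34) − (-130)·(-0.03)] / -19875 = -0.0005736
|∇h| = √(-0.002770² + -0.0005736²) = 0.002829
Seepage velocity v = K·i/n = 0.38 × 0.002829 / 0.43 = 0.0025 m/day = 0.9131 m/yr.

0.91 m/yr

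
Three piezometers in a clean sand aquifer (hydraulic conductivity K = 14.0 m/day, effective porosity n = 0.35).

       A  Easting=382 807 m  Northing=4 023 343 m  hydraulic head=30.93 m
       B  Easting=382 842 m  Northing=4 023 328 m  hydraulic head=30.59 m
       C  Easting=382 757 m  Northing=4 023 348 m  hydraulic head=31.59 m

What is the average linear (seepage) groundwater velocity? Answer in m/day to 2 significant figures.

0.71 m/day

Taking A as reference: B−A = (35, -15, -0.34); C−A = (-50, 5, +0.66).
Solve a·Δx + b·Δy = Δh: det = 35·5 − (-50)·(-15) = -575.
∂h/∂x = [(-0.34)·5 − (+0.66)·(-15)] / -575 = -0.01426
∂h/∂y = [35·(+0.66) − (-50)·(-0.34)] / -575 = -0.01061
|∇h| = √(-0.01426² + -0.01061²) = 0.01777
Seepage velocity v = K·i/n = 14.0 × 0.01777 / 0.35 = 0.7108 m/day.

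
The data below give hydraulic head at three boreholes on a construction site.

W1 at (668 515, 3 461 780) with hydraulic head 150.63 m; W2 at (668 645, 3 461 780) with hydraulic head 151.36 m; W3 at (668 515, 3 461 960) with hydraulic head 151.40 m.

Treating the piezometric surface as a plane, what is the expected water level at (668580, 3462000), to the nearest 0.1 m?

∂h/∂x = (151.36 − 150.63) / (668645 − 668515) = +0.005615
∂h/∂y = (151.40 − 150.63) / (3461960 − 3461780) = +0.004278
h(668580, 3462000) = 150.63 + (+0.005615)·(65) + (+0.004278)·(220) = 150.63 +0.365 +0.941 = 151.936 m.

151.9 m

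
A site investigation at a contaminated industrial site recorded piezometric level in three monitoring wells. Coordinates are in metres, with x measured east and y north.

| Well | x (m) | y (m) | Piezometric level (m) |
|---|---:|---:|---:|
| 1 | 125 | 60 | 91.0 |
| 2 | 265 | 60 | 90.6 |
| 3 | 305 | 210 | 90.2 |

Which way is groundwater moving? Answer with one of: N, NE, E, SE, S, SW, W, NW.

With h = a·x + b·y + c and 1 as origin, the differences give:
  140·a + 0·b = -0.4
  180·a + 150·b = -0.8
Eliminate b (×150 and ×0, subtract): 21000·a = -60.00 → a = ∂h/∂x = -0.002857
Back-substitute: b = ∂h/∂y = -0.001905.
Flow = −∇h = (+0.002857 east, +0.001905 north), which points northeast.

NE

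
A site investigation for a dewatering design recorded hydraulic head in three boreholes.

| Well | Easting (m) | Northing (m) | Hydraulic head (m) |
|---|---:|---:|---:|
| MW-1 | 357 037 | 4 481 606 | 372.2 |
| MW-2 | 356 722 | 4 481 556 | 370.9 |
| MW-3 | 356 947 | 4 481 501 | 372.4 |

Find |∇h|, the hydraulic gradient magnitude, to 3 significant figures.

0.00812

With h = a·x + b·y + c and MW-1 as origin, the differences give:
  (-315)·a + (-50)·b = -1.3
  (-90)·a + (-105)·b = +0.2
Eliminate b (×(-105) and ×(-50), subtract): 28575·a = 146.50 → a = ∂h/∂x = +0.005127
Back-substitute: b = ∂h/∂y = -0.006299.
|∇h| = √(0.005127² + -0.006299²) = 0.008122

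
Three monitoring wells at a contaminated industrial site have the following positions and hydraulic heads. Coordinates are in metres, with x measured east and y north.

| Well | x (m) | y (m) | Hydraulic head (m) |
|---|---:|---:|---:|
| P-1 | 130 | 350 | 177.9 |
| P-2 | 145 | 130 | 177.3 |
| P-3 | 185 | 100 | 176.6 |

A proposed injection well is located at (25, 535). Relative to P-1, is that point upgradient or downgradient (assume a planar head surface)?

Differences from P-1: to P-2 (Δx, Δy, Δh) = (15, -220, -0.6); to P-3 = (55, -250, -1.3).
Solve a·Δx + b·Δy = Δh: det = 15·(-250) − 55·(-220) = 8350.
∂h/∂x = [(-0.6)·(-250) − (-1.3)·(-220)] / 8350 = -0.01629
∂h/∂y = [15·(-1.3) − 55·(-0.6)] / 8350 = +0.001617
Head at (25, 535) = 177.9 + (-0.01629)·(-105) + (+0.001617)·(185) = 179.91 m.
That is higher than the 177.9 m at P-1, so the point is upgradient.

upgradient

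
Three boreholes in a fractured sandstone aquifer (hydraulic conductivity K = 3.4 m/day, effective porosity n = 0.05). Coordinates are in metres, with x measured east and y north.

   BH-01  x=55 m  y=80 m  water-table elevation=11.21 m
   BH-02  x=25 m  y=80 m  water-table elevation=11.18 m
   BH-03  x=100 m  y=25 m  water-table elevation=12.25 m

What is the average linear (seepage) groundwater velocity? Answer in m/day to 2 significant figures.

Differences from BH-01: to BH-02 (Δx, Δy, Δh) = (-30, 0, -0.03); to BH-03 = (45, -55, +1.04).
Solve a·Δx + b·Δy = Δh: det = (-30)·(-55) − 45·0 = 1650.
∂h/∂x = [(-0.03)·(-55) − (+1.04)·0] / 1650 = +0.001000
∂h/∂y = [(-30)·(+1.04) − 45·(-0.03)] / 1650 = -0.01809
|∇h| = √(0.001000² + -0.01809²) = 0.01812
Seepage velocity v = K·i/n = 3.4 × 0.01812 / 0.05 = 1.232 m/day.

1.2 m/day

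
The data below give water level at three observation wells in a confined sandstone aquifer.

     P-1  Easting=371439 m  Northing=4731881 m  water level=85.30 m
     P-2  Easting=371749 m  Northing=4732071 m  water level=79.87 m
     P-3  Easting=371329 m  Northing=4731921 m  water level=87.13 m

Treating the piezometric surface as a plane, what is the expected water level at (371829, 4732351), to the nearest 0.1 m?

Taking P-1 as reference: P-2−P-1 = (310, 190, -5.43); P-3−P-1 = (-110, 40, +1.83).
Solve a·Δx + b·Δy = Δh: det = 310·40 − (-110)·190 = 33300.
∂h/∂x = [(-5.43)·40 − (+1.83)·190] / 33300 = -0.01696
∂h/∂y = [310·(+1.83) − (-110)·(-5.43)] / 33300 = -0.0009009
h(371829, 4732351) = 85.30 + (-0.01696)·(390) + (-0.0009009)·(470) = 85.30 -6.616 -0.423 = 78.261 m.

78.3 m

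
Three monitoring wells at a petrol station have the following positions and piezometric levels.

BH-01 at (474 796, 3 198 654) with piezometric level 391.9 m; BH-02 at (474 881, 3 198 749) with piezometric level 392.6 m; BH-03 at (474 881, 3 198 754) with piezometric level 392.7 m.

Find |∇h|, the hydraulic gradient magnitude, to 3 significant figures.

0.0245

Differences from BH-01: to BH-02 (Δx, Δy, Δh) = (85, 95, +0.7); to BH-03 = (85, 100, +0.8).
Determinant of the coordinate differences = 85·100 − 85·95 = 425.
∂h/∂x = [(+0.7)·100 − (+0.8)·95] / 425 = -0.01412
∂h/∂y = [85·(+0.8) − 85·(+0.7)] / 425 = +0.02000
|∇h| = √(-0.01412² + 0.02000²) = 0.02448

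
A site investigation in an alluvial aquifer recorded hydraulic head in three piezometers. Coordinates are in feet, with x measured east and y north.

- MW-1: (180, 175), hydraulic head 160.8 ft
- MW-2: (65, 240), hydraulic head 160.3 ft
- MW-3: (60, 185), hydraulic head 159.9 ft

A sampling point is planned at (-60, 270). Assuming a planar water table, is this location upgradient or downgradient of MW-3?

With h = a·x + b·y + c and MW-1 as origin, the differences give:
  (-115)·a + 65·b = -0.5
  (-120)·a + 10·b = -0.9
Eliminate b (×10 and ×65, subtract): 6650·a = 53.50 → a = ∂h/∂x = +0.008045
Back-substitute: b = ∂h/∂y = +0.006541.
Head at (-60, 270) = 160.8 + (+0.008045)·(-240) + (+0.006541)·(95) = 159.49 ft.
That is lower than the 159.9 ft at MW-3, so the point is downgradient.

downgradient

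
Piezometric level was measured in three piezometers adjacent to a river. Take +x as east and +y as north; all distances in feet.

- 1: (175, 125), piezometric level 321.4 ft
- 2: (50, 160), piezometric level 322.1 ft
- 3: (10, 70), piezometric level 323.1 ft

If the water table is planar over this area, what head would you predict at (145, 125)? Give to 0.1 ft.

321.6 ft

Differences from 1: to 2 (Δx, Δy, Δh) = (-125, 35, +0.7); to 3 = (-165, -55, +1.7).
Determinant of the coordinate differences = (-125)·(-55) − (-165)·35 = 12650.
∂h/∂x = [(+0.7)·(-55) − (+1.7)·35] / 12650 = -0.007747
∂h/∂y = [(-125)·(+1.7) − (-165)·(+0.7)] / 12650 = -0.007668
h(145, 125) = 321.4 + (-0.007747)·(-30) + (-0.007668)·(0) = 321.4 +0.232 -0.000 = 321.632 ft.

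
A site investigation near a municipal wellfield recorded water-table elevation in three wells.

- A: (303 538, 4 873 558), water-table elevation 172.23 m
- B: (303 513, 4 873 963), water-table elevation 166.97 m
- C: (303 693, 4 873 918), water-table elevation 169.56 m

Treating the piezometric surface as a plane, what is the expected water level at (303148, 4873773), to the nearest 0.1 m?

165.2 m

Differences from A: to B (Δx, Δy, Δh) = (-25, 405, -5.26); to C = (155, 360, -2.67).
Solve a·Δx + b·Δy = Δh: det = (-25)·360 − 155·405 = -71775.
∂h/∂x = [(-5.26)·360 − (-2.67)·405] / -71775 = +0.01132
∂h/∂y = [(-25)·(-2.67) − 155·(-5.26)] / -71775 = -0.01229
h(303148, 4873773) = 172.23 + (+0.01132)·(-390) + (-0.01229)·(215) = 172.23 -4.413 -2.642 = 165.174 m.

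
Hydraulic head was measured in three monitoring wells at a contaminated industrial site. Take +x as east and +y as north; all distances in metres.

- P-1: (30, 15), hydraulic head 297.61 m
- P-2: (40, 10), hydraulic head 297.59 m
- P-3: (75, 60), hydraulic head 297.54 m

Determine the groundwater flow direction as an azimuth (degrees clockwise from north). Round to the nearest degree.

099°

With h = a·x + b·y + c and P-1 as origin, the differences give:
  10·a + (-5)·b = -0.02
  45·a + 45·b = -0.07
Eliminate b (×45 and ×(-5), subtract): 675·a = -1.250 → a = ∂h/∂x = -0.001852
Back-substitute: b = ∂h/∂y = +0.0002963.
Flow direction (−∇h) has components (+0.001852 E, -0.0002963 N).
Azimuth = atan2(E, N) = atan2(+0.001852, -0.0002963) = 99.1° ≈ 099°.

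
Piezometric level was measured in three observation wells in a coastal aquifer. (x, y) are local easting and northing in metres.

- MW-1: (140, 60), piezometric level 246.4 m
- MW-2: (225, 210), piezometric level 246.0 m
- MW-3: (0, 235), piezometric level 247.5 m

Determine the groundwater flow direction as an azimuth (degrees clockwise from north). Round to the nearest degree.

099°

Taking MW-1 as reference: MW-2−MW-1 = (85, 150, -0.4); MW-3−MW-1 = (-140, 175, +1.1).
Determinant of the coordinate differences = 85·175 − (-140)·150 = 35875.
∂h/∂x = [(-0.4)·175 − (+1.1)·150] / 35875 = -0.006551
∂h/∂y = [85·(+1.1) − (-140)·(-0.4)] / 35875 = +0.001045
Flow direction (−∇h) has components (+0.006551 E, -0.001045 N).
Azimuth = atan2(E, N) = atan2(+0.006551, -0.001045) = 99.1° ≈ 099°.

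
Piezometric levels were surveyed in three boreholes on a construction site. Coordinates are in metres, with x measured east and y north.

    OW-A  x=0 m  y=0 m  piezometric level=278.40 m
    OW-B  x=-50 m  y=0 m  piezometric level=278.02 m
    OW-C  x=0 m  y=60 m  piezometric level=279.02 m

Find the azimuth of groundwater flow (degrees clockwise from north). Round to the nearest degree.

216°

∂h/∂x = (278.02 − 278.40) / (-50 − 0) = +0.007600
∂h/∂y = (279.02 − 278.40) / (60 − 0) = +0.01033
Flow direction (−∇h) has components (-0.007600 E, -0.01033 N).
Azimuth = atan2(E, N) = atan2(-0.007600, -0.01033) = 216.3° ≈ 216°.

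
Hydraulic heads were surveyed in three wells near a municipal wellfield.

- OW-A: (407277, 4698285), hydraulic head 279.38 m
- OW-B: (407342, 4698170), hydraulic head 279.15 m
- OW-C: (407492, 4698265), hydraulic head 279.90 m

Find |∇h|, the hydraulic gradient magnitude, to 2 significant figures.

Taking OW-A as reference: OW-B−OW-A = (65, -115, -0.23); OW-C−OW-A = (215, -20, +0.52).
Determinant of the coordinate differences = 65·(-20) − 215·(-115) = 23425.
∂h/∂x = [(-0.23)·(-20) − (+0.52)·(-115)] / 23425 = +0.002749
∂h/∂y = [65·(+0.52) − 215·(-0.23)] / 23425 = +0.003554
|∇h| = √(0.002749² + 0.003554²) = 0.004493

0.0045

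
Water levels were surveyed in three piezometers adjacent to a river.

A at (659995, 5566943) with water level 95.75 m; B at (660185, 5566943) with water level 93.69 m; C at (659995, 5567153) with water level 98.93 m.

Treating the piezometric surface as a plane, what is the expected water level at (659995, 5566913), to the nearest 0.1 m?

∂h/∂x = (93.69 − 95.75) / (660185 − 659995) = -0.01084
∂h/∂y = (98.93 − 95.75) / (5567153 − 5566943) = +0.01514
h(659995, 5566913) = 95.75 + (-0.01084)·(0) + (+0.01514)·(-30) = 95.75 -0.000 -0.454 = 95.296 m.

95.3 m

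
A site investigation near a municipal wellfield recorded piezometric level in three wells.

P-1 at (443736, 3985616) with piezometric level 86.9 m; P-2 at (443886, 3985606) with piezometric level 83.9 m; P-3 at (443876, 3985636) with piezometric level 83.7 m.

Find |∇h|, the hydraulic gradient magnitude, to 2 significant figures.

0.025

With h = a·x + b·y + c and P-1 as origin, the differences give:
  150·a + (-10)·b = -3.0
  140·a + 20·b = -3.2
Eliminate b (×20 and ×(-10), subtract): 4400·a = -92.00 → a = ∂h/∂x = -0.02091
Back-substitute: b = ∂h/∂y = -0.01364.
|∇h| = √(-0.02091² + -0.01364²) = 0.02497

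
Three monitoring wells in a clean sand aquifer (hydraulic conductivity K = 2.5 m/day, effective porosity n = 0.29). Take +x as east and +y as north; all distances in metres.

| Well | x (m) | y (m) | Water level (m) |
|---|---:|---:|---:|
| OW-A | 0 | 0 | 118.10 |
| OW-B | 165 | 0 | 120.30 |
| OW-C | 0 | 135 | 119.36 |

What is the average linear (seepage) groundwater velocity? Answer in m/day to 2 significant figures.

∂h/∂x = (120.30 − 118.10) / (165 − 0) = +0.01333
∂h/∂y = (119.36 − 118.10) / (135 − 0) = +0.009333
|∇h| = √(0.01333² + 0.009333²) = 0.01627
Seepage velocity v = K·i/n = 2.5 × 0.01627 / 0.29 = 0.1403 m/day.

0.14 m/day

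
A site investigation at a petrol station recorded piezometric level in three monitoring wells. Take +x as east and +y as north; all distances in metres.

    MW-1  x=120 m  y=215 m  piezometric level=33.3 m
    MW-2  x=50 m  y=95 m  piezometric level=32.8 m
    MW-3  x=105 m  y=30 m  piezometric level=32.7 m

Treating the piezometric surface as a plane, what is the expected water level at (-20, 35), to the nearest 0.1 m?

32.5 m

With h = a·x + b·y + c and MW-1 as origin, the differences give:
  (-70)·a + (-120)·b = -0.5
  (-15)·a + (-185)·b = -0.6
Eliminate b (×(-185) and ×(-120), subtract): 11150·a = 20.50 → a = ∂h/∂x = +0.001839
Back-substitute: b = ∂h/∂y = +0.003094.
h(-20, 35) = 33.3 + (+0.001839)·(-140) + (+0.003094)·(-180) = 33.3 -0.257 -0.557 = 32.486 m.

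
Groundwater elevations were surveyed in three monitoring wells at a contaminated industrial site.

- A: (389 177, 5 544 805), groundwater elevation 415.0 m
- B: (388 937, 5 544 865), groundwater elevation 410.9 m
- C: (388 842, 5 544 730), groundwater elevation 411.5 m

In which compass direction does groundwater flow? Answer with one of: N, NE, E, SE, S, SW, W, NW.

Differences from A: to B (Δx, Δy, Δh) = (-240, 60, -4.1); to C = (-335, -75, -3.5).
Determinant of the coordinate differences = (-240)·(-75) − (-335)·60 = 38100.
∂h/∂x = [(-4.1)·(-75) − (-3.5)·60] / 38100 = +0.01358
∂h/∂y = [(-240)·(-3.5) − (-335)·(-4.1)] / 38100 = -0.01400
Flow = −∇h = (-0.01358 east, +0.01400 north), which points northwest.

NW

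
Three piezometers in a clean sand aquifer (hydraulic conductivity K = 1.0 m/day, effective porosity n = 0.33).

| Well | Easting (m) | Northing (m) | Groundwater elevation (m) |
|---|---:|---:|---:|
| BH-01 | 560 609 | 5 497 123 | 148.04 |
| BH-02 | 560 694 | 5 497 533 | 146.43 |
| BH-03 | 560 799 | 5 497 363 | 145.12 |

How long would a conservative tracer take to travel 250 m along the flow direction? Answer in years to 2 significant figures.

16 years

With h = a·x + b·y + c and BH-01 as origin, the differences give:
  85·a + 410·b = -1.61
  190·a + 240·b = -2.92
Eliminate b (×240 and ×410, subtract): -57500·a = 810.800 → a = ∂h/∂x = -0.01410
Back-substitute: b = ∂h/∂y = -0.001003.
|∇h| = √(-0.01410² + -0.001003²) = 0.01414
Seepage velocity v = K·i/n = 1.0 × 0.01414 / 0.33 = 0.04285 m/day.
t = 250 / 0.04285 = 5834 days = 16 years.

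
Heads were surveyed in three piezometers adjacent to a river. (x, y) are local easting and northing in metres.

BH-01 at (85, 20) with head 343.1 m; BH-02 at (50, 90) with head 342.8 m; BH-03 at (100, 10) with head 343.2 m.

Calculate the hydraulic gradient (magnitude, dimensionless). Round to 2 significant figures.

0.0059

Three-point gradient (reference BH-01): Δ to BH-02 = (-35, 70, -0.3), Δ to BH-03 = (15, -10, +0.1).
∂h/∂x = +0.005714, ∂h/∂y = -0.001429 (det = -700).
|∇h| = √(0.005714² + -0.001429²) = 0.00589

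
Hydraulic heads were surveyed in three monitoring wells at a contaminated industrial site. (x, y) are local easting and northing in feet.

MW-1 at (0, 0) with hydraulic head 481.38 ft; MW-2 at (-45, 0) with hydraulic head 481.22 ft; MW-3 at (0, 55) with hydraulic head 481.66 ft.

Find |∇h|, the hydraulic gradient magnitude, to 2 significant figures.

∂h/∂x = (481.22 − 481.38) / (-45 − 0) = +0.003556
∂h/∂y = (481.66 − 481.38) / (55 − 0) = +0.005091
|∇h| = √(0.003556² + 0.005091²) = 0.00621

0.0062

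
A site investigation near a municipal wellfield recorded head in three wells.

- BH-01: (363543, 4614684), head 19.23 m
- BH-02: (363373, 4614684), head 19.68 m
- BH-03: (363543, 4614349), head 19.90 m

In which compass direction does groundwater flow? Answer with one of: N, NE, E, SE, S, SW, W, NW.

NE

∂h/∂x = (19.68 − 19.23) / (363373 − 363543) = -0.002647
∂h/∂y = (19.90 − 19.23) / (4614349 − 4614684) = -0.002000
Flow = −∇h = (+0.002647 east, +0.002000 north), which points northeast.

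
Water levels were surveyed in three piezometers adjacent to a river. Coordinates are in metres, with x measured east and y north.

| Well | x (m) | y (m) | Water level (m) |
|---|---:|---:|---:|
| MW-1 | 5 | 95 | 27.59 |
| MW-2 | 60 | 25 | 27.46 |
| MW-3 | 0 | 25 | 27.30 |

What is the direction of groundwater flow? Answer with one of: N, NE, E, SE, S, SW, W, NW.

SW

Differences from MW-1: to MW-2 (Δx, Δy, Δh) = (55, -70, -0.13); to MW-3 = (-5, -70, -0.29).
Determinant of the coordinate differences = 55·(-70) − (-5)·(-70) = -4200.
∂h/∂x = [(-0.13)·(-70) − (-0.29)·(-70)] / -4200 = +0.002667
∂h/∂y = [55·(-0.29) − (-5)·(-0.13)] / -4200 = +0.003952
Flow = −∇h = (-0.002667 east, -0.003952 north), which points southwest.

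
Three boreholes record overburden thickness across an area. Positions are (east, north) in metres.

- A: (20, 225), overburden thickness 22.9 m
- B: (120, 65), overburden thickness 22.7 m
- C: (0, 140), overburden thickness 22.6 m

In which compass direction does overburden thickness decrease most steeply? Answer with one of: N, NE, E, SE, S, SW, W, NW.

Taking A as reference: B−A = (100, -160, -0.2); C−A = (-20, -85, -0.3).
Solve a·Δx + b·Δy = Δd: det = 100·(-85) − (-20)·(-160) = -11700.
∂d/∂x = [(-0.2)·(-85) − (-0.3)·(-160)] / -11700 = +0.002650
∂d/∂y = [100·(-0.3) − (-20)·(-0.2)] / -11700 = +0.002906
Steepest decrease is along −∇f = (-0.002650 E, -0.002906 N) → southwest.

SW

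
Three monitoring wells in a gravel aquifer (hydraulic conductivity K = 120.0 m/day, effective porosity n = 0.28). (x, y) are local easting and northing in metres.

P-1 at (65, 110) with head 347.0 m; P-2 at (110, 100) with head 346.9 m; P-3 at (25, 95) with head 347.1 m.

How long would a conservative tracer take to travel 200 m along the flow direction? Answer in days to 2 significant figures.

200 days

With h = a·x + b·y + c and P-1 as origin, the differences give:
  45·a + (-10)·b = -0.1
  (-40)·a + (-15)·b = +0.1
Eliminate b (×(-15) and ×(-10), subtract): -1075·a = 2.50 → a = ∂h/∂x = -0.002326
Back-substitute: b = ∂h/∂y = -0.0004651.
|∇h| = √(-0.002326² + -0.0004651²) = 0.002372
Seepage velocity v = K·i/n = 120.0 × 0.002372 / 0.28 = 1.017 m/day.
t = 200 / 1.017 = 196.7 days.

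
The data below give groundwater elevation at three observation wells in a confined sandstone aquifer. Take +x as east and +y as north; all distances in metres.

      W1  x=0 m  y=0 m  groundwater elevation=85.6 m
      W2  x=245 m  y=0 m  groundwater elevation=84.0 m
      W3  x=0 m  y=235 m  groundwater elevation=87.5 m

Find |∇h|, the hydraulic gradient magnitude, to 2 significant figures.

∂h/∂x = (84.0 − 85.6) / (245 − 0) = -0.006531
∂h/∂y = (87.5 − 85.6) / (235 − 0) = +0.008085
|∇h| = √(-0.006531² + 0.008085²) = 0.01039

0.010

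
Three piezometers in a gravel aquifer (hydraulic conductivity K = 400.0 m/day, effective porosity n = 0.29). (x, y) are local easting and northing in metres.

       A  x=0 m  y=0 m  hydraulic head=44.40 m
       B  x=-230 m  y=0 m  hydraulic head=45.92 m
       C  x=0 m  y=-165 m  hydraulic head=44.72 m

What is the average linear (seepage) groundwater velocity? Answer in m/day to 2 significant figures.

∂h/∂x = (45.92 − 44.40) / (-230 − 0) = -0.006609
∂h/∂y = (44.72 − 44.40) / (-165 − 0) = -0.001939
|∇h| = √(-0.006609² + -0.001939²) = 0.006888
Seepage velocity v = K·i/n = 400.0 × 0.006888 / 0.29 = 9.501 m/day.

9.5 m/day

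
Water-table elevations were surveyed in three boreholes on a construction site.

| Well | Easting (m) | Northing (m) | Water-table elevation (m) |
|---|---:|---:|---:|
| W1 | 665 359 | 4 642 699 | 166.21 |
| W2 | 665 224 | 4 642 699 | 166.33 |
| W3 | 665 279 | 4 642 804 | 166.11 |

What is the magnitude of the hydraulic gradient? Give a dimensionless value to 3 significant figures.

With h = a·x + b·y + c and W1 as origin, the differences give:
  (-135)·a + 0·b = +0.12
  (-80)·a + 105·b = -0.10
Eliminate b (×105 and ×0, subtract): -14175·a = 12.600 → a = ∂h/∂x = -0.0008889
Back-substitute: b = ∂h/∂y = -0.001630.
|∇h| = √(-0.0008889² + -0.001630²) = 0.001857

0.00186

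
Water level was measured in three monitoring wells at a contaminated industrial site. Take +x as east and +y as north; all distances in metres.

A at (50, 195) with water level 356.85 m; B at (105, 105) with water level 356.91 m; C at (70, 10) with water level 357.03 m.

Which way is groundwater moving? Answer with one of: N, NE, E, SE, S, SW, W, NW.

NE

Differences from A: to B (Δx, Δy, Δh) = (55, -90, +0.06); to C = (20, -185, +0.18).
Determinant of the coordinate differences = 55·(-185) − 20·(-90) = -8375.
∂h/∂x = [(+0.06)·(-185) − (+0.18)·(-90)] / -8375 = -0.0006090
∂h/∂y = [55·(+0.18) − 20·(+0.06)] / -8375 = -0.001039
Flow = −∇h = (+0.0006090 east, +0.001039 north), which points northeast.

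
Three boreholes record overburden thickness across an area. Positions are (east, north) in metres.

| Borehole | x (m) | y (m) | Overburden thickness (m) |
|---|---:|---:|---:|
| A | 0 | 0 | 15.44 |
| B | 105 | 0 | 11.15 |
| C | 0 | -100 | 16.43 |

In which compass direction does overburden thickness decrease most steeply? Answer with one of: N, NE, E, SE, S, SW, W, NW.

∂d/∂x = (11.15 − 15.44) / (105 − 0) = -0.04086
∂d/∂y = (16.43 − 15.44) / (-100 − 0) = -0.009900
Steepest decrease is along −∇f = (+0.04086 E, +0.009900 N) → east.

E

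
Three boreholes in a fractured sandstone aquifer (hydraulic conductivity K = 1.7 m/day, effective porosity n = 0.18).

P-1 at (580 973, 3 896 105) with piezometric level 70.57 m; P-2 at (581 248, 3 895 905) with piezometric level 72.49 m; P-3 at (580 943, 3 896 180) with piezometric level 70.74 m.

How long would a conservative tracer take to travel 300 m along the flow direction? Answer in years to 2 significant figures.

Taking P-1 as reference: P-2−P-1 = (275, -200, +1.92); P-3−P-1 = (-30, 75, +0.17).
Determinant of the coordinate differences = 275·75 − (-30)·(-200) = 14625.
∂h/∂x = [(+1.92)·75 − (+0.17)·(-200)] / 14625 = +0.01217
∂h/∂y = [275·(+0.17) − (-30)·(+1.92)] / 14625 = +0.007135
|∇h| = √(0.01217² + 0.007135²) = 0.01411
Seepage velocity v = K·i/n = 1.7 × 0.01411 / 0.18 = 0.1333 m/day.
t = 300 / 0.1333 = 2251 days = 6.16 years.

6.2 years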